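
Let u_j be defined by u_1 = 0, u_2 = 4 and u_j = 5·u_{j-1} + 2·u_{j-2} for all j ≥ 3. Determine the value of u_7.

u_3 = 20  u_4 = 108  u_5 = 580  u_6 = 3116  u_7 = 16740.

16740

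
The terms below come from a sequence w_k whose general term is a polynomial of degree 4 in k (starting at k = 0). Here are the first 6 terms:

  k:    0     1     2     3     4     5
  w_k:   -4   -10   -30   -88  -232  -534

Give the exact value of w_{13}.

-25198

1st diffs: -6, -20, -58, -144, -302.
2nd diffs: -14, -38, -86, -158.
3rd diffs: -24, -48, -72.
4th diffs: -24, -24 (constant).
Newton forward-difference form: w_k = -4 + (-6)·C(k,1) + (-14)·C(k,2) + (-24)·C(k,3) + (-24)·C(k,4).
At k = 13: k = 13, so w_{13} = -4 - 78 - 1092 - 6864 - 17160 = -25198.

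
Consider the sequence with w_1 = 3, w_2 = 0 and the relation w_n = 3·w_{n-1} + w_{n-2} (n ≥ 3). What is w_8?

Step forward from the initial values:
w_3 = 3; w_4 = 9; w_5 = 30; w_6 = 99; w_7 = 327; w_8 = 1080.

1080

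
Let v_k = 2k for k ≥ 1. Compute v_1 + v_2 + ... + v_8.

72

Over k = 1..8: Σk = 36.
Total = (2)·36 = 72.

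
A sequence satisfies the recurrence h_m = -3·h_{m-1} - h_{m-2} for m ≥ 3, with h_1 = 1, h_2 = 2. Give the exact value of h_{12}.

42187

h_3 = -7, h_4 = 19, h_5 = -50, h_6 = 131, h_7 = -343, h_8 = 898, h_9 = -2351, h_{10} = 6155, h_{11} = -16114, h_{12} = 42187.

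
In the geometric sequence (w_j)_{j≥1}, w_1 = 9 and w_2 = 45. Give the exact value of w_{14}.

Common ratio r = 5.
w_j = 9·5^(j-1).
w_{14} = 9·5^13 = 10986328125.

10986328125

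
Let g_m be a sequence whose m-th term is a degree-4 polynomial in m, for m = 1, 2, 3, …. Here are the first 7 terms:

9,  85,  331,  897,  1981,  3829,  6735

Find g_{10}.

1st diffs: 76, 246, 566, 1084, 1848, 2906.
2nd diffs: 170, 320, 518, 764, 1058.
3rd diffs: 150, 198, 246, 294.
4th diffs: 48, 48, 48 (constant).
So g_m = 2m^4 + 5m^3 + 5m^2 - 4m + 1.
Evaluating at m = 10 gives g_{10} = 25461.

25461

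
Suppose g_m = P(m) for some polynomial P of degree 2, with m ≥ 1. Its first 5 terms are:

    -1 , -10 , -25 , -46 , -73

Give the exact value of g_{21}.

-1321

1st diffs: -9, -15, -21, -27.
2nd diffs: -6, -6, -6 (constant).
Newton forward-difference form: g_m = -1 + (-9)·C(m-1,1) + (-6)·C(m-1,2).
At m = 21: m-1 = 20, so g_{21} = -1 - 180 - 1140 = -1321.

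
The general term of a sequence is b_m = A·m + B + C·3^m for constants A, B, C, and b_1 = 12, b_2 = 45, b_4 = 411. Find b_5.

The three given values yield: A + B + 3C = 12; 2A + B + 9C = 45; 4A + B + 81C = 411.
Subtracting the first from the second: A + 6C = 33.
Subtracting the second from the third: 2A + 72C = 366.
Solving: C = 5, A = 3, then B = -6.
Hence b_5 = 3·5 + (-6) + 5·243 = 1224.

1224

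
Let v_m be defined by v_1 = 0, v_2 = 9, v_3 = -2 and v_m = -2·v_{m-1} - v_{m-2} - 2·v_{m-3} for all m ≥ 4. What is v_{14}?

3285

Applying the relation repeatedly:
v_4 = -5, v_5 = -6, v_6 = 21, …, v_{11} = -410, v_{12} = 811, v_{13} = -1638, v_{14} = 3285.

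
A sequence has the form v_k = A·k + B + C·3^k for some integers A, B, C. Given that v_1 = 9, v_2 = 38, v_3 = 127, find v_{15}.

71744515

Write the equations: A + B + 3C = 9; 2A + B + 9C = 38; 3A + B + 27C = 127.
Subtracting the first from the second: A + 6C = 29.
Subtracting the second from the third: A + 18C = 89.
Solving: C = 5, A = -1, then B = -5.
Therefore v_{15} = -15 + (-5) + 5·14348907 = 71744515.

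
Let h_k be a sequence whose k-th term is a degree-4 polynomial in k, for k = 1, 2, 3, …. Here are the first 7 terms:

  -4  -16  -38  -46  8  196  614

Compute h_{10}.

1st diffs: -12, -22, -8, 54, 188, 418.
2nd diffs: -10, 14, 62, 134, 230.
3rd diffs: 24, 48, 72, 96.
4th diffs: 24, 24, 24 (constant).
So h_k = k^4 - 6k^3 + 6k^2 - 3k - 2.
Evaluating at k = 10 gives h_{10} = 4568.

4568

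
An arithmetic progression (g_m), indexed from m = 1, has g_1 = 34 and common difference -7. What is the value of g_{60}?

g_m = 34 + (m - 1)·(-7).
g_{60} = 34 + 59·(-7) = -379.

-379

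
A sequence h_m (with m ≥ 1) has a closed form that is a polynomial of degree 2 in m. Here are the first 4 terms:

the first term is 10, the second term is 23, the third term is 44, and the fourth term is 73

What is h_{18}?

1319

1st diffs: 13, 21, 29.
2nd diffs: 8, 8 (constant).
So h_m = 4m^2 + m + 5.
Evaluating at m = 18 gives h_{18} = 1319.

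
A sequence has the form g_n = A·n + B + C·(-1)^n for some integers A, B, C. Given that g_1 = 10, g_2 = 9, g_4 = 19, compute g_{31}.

Write the equations: A + B - C = 10; 2A + B + C = 9; 4A + B + C = 19.
Subtracting the first from the second: A + 2C = -1.
Subtracting the second from the third: 2A = 10.
Solving: C = -3, A = 5, then B = 2.
Hence g_{31} = 5·31 + 2 + (-3)·(-1) = 160.

160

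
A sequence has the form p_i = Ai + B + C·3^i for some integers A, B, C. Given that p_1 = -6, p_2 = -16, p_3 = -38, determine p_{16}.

-43046784

Plug in i = 1, 2, 3: A + B + 3C = -6; 2A + B + 9C = -16; 3A + B + 27C = -38.
Subtracting the first from the second: A + 6C = -10.
Subtracting the second from the third: A + 18C = -22.
Solving: C = -1, A = -4, then B = 1.
Therefore p_{16} = -64 + 1 + (-1)·43046721 = -43046784.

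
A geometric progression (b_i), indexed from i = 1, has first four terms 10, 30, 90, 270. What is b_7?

Common ratio r = 3.
b_i = 10·3^(i-1).
b_7 = 10·3^6 = 7290.

7290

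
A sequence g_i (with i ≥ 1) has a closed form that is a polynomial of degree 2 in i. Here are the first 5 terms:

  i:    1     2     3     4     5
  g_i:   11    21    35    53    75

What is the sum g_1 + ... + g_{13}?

2067

1st diffs: 10, 14, 18, 22.
2nd diffs: 4, 4, 4 (constant).
So g_i = 2i^2 + 4i + 5.
Continuing: …, 101, 131, 165, 203, …, g_{13} = 395.
Summing i = 1..13 (13 terms) gives 2067.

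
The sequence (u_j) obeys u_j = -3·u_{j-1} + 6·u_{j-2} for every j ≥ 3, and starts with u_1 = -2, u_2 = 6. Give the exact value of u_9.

-203310

Step forward from the initial values:
u_3 = -30; u_4 = 126; u_5 = -558; u_6 = 2430; u_7 = -10638; u_8 = 46494; u_9 = -203310.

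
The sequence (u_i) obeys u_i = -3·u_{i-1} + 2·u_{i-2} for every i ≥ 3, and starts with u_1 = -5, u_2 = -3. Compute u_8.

u_3 = -1;  u_4 = -3;  u_5 = 7;  u_6 = -27;  u_7 = 95;  u_8 = -339.

-339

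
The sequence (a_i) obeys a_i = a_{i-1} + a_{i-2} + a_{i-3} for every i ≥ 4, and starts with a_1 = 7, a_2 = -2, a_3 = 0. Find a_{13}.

583

Compute successive terms:
a_4 = 5  a_5 = 3  a_6 = 8  a_7 = 16  a_8 = 27  a_9 = 51  a_{10} = 94  a_{11} = 172  a_{12} = 317  a_{13} = 583.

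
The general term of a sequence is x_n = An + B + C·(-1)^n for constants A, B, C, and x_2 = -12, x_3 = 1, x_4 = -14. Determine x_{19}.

Write the equations: 2A + B + C = -12; 3A + B - C = 1; 4A + B + C = -14.
Subtracting the first from the second: A - 2C = 13.
Subtracting the second from the third: A + 2C = -15.
Solving: C = -7, A = -1, then B = -3.
Therefore x_{19} = -19 + (-3) + (-7)·(-1) = -15.

-15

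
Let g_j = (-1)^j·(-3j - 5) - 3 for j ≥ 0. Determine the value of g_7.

(-1)^7 = -1; -3j - 5 at j=7 is -26; so g_7 = 23.

23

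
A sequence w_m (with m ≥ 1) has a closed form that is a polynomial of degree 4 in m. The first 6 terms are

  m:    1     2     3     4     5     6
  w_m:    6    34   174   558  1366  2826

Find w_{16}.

137766

1st diffs: 28, 140, 384, 808, 1460.
2nd diffs: 112, 244, 424, 652.
3rd diffs: 132, 180, 228.
4th diffs: 48, 48 (constant).
Newton forward-difference form: w_m = 6 + 28·C(m-1,1) + 112·C(m-1,2) + 132·C(m-1,3) + 48·C(m-1,4).
At m = 16: m-1 = 15, so w_{16} = 6 + 420 + 11760 + 60060 + 65520 = 137766.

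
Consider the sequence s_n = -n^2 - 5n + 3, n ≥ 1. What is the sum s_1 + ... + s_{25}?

-7075

Over n = 1..25: Σn = 325, Σn² = 5525.
Total = (-1)·5525 + (-5)·325 + (3)·25 = -7075.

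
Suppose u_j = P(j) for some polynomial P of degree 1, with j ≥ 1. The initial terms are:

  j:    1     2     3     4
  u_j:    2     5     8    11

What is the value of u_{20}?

59

1st diffs: 3, 3, 3 (constant).
So u_j = 3j - 1.
Evaluating at j = 20 gives u_{20} = 59.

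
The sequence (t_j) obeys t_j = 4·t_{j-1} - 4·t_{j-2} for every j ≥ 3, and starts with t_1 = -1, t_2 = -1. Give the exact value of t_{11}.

Applying the relation repeatedly:
t_3 = 0, t_4 = 4, t_5 = 16, t_6 = 48, t_7 = 128, t_8 = 320, t_9 = 768, t_{10} = 1792, t_{11} = 4096.
(Characteristic roots are 2 and 2.)

4096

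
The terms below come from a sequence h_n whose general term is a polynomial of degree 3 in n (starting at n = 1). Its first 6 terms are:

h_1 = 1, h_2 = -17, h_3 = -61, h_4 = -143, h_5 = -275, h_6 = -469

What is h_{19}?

1st diffs: -18, -44, -82, -132, -194.
2nd diffs: -26, -38, -50, -62.
3rd diffs: -12, -12, -12 (constant).
Newton forward-difference form: h_n = 1 + (-18)·C(n-1,1) + (-26)·C(n-1,2) + (-12)·C(n-1,3).
At n = 19: n-1 = 18, so h_{19} = 1 - 324 - 3978 - 9792 = -14093.

-14093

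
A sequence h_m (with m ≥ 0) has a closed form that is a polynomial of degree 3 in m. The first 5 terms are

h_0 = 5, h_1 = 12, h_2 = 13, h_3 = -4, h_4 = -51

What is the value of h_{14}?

1st diffs: 7, 1, -17, -47.
2nd diffs: -6, -18, -30.
3rd diffs: -12, -12 (constant).
Newton forward-difference form: h_m = 5 + 7·C(m,1) + (-6)·C(m,2) + (-12)·C(m,3).
At m = 14: m = 14, so h_{14} = 5 + 98 - 546 - 4368 = -4811.

-4811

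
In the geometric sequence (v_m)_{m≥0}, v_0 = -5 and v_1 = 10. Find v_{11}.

10240

Common ratio r = -2.
v_m = (-5)·(-2)^(m-0).
v_{11} = (-5)·(-2)^11 = 10240.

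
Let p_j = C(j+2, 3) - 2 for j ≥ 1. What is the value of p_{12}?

C(14, 3) = 364, so p_{12} = 362.

362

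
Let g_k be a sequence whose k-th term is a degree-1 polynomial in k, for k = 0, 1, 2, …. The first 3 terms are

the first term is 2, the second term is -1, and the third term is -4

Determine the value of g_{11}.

-31

1st diffs: -3, -3 (constant).
So g_k = -3k + 2.
Evaluating at k = 11 gives g_{11} = -31.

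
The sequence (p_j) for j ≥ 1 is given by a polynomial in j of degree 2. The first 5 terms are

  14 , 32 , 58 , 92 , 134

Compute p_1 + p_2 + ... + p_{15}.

5740

1st diffs: 18, 26, 34, 42.
2nd diffs: 8, 8, 8 (constant).
Newton forward-difference form: p_j = 14 + 18·C(j-1,1) + 8·C(j-1,2).
Continuing: …, 184, 242, 308, 382, …, p_{15} = 994.
Summing j = 1..15 (15 terms) gives 5740.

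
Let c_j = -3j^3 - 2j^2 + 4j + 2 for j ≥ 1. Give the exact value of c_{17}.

-15247

c_{17} = -3·17^3 - 2·17^2 + 4·17 + 2 = -15247.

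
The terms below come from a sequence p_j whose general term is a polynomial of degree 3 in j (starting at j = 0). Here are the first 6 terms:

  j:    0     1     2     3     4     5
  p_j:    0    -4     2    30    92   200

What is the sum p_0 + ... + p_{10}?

1st diffs: -4, 6, 28, 62, 108.
2nd diffs: 10, 22, 34, 46.
3rd diffs: 12, 12, 12 (constant).
Newton forward-difference form: p_j = (-4)·C(j,1) + 10·C(j,2) + 12·C(j,3).
Continuing: …, 366, 602, 920, 1332, …, p_{10} = 1850.
Summing j = 0..10 (11 terms) gives 5390.

5390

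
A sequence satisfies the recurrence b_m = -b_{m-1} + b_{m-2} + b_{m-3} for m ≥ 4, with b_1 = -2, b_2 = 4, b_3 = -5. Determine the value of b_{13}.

-20

Applying the relation repeatedly:
b_4 = 7, b_5 = -8, b_6 = 10, b_7 = -11, b_8 = 13, b_9 = -14, b_{10} = 16, b_{11} = -17, b_{12} = 19, b_{13} = -20.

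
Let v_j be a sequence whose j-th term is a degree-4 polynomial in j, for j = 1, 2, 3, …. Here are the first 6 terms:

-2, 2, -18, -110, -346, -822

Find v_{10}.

-7886

1st diffs: 4, -20, -92, -236, -476.
2nd diffs: -24, -72, -144, -240.
3rd diffs: -48, -72, -96.
4th diffs: -24, -24 (constant).
Newton forward-difference form: v_j = -2 + 4·C(j-1,1) + (-24)·C(j-1,2) + (-48)·C(j-1,3) + (-24)·C(j-1,4).
At j = 10: j-1 = 9, so v_{10} = -2 + 36 - 864 - 4032 - 3024 = -7886.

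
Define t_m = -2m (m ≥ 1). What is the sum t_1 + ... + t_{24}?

Over m = 1..24: Σm = 300.
Total = (-2)·300 = -600.

-600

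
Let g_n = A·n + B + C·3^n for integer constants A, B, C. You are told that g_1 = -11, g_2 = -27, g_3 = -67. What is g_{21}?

-20920706491

Write the equations: A + B + 3C = -11; 2A + B + 9C = -27; 3A + B + 27C = -67.
Subtracting the first from the second: A + 6C = -16.
Subtracting the second from the third: A + 18C = -40.
Solving: C = -2, A = -4, then B = -1.
Therefore g_{21} = -84 + (-1) + (-2)·10460353203 = -20920706491.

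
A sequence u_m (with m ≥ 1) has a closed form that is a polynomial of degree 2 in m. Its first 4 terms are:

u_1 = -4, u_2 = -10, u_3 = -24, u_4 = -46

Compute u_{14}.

1st diffs: -6, -14, -22.
2nd diffs: -8, -8 (constant).
Newton forward-difference form: u_m = -4 + (-6)·C(m-1,1) + (-8)·C(m-1,2).
At m = 14: m-1 = 13, so u_{14} = -4 - 78 - 624 = -706.

-706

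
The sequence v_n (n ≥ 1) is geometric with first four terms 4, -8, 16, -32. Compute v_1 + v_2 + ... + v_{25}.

Common ratio r = -2.
v_n = 4·(-2)^(n-1).
S = 4·((-2)^25 - 1)/(-2 - 1) = 4·(-33554432 - 1)/(-3) = 44739244.

44739244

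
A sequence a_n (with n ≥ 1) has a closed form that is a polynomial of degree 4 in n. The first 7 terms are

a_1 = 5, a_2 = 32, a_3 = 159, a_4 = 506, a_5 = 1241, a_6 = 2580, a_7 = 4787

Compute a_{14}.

1st diffs: 27, 127, 347, 735, 1339, 2207.
2nd diffs: 100, 220, 388, 604, 868.
3rd diffs: 120, 168, 216, 264.
4th diffs: 48, 48, 48 (constant).
Newton forward-difference form: a_n = 5 + 27·C(n-1,1) + 100·C(n-1,2) + 120·C(n-1,3) + 48·C(n-1,4).
At n = 14: n-1 = 13, so a_{14} = 5 + 351 + 7800 + 34320 + 34320 = 76796.

76796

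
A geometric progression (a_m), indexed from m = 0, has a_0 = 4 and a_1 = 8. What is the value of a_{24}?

Common ratio r = 2.
a_m = 4·2^(m-0).
a_{24} = 4·2^24 = 67108864.

67108864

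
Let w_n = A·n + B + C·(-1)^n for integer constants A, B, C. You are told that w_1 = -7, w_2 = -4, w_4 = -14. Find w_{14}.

-64

The three given values yield: A + B - C = -7; 2A + B + C = -4; 4A + B + C = -14.
Subtracting the first from the second: A + 2C = 3.
Subtracting the second from the third: 2A = -10.
Solving: C = 4, A = -5, then B = 2.
So w_n = -5·n + 2 + 4·(-1)^n; at n=14 this is -64.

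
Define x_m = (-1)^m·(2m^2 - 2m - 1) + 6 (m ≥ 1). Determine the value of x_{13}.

(-1)^13 = -1; 2m^2 - 2m - 1 at m=13 is 311; so x_{13} = -305.

-305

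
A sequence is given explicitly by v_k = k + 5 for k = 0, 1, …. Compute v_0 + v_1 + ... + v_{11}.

126

Over k = 0..11: Σk = 66.
Total = (1)·66 + (5)·12 = 126.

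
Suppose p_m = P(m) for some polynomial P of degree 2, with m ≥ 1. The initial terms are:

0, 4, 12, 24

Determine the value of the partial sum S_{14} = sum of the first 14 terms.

1820

1st diffs: 4, 8, 12.
2nd diffs: 4, 4 (constant).
So p_m = 2m^2 - 2m.
Continuing: …, 40, 60, 84, 112, …, p_{14} = 364.
Summing m = 1..14 (14 terms) gives 1820.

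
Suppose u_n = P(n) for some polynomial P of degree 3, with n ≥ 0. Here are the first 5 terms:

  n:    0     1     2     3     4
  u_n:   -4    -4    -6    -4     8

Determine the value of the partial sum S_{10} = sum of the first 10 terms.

980

1st diffs: 0, -2, 2, 12.
2nd diffs: -2, 4, 10.
3rd diffs: 6, 6 (constant).
Newton forward-difference form: u_n = -4 + (-2)·C(n,2) + 6·C(n,3).
Continuing: …, 36, 86, 164, 276, …, u_9 = 428.
Summing n = 0..9 (10 terms) gives 980.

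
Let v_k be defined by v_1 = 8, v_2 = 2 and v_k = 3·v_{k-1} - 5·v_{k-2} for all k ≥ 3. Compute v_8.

v_3 = -34; v_4 = -112; v_5 = -166; v_6 = 62; v_7 = 1016; v_8 = 2738.

2738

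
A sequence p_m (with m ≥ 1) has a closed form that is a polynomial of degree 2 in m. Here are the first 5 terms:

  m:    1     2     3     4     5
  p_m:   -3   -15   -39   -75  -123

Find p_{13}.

1st diffs: -12, -24, -36, -48.
2nd diffs: -12, -12, -12 (constant).
Newton forward-difference form: p_m = -3 + (-12)·C(m-1,1) + (-12)·C(m-1,2).
At m = 13: m-1 = 12, so p_{13} = -3 - 144 - 792 = -939.

-939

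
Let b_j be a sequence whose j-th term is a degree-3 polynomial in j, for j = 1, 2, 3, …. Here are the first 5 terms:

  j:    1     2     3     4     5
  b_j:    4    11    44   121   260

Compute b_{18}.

1st diffs: 7, 33, 77, 139.
2nd diffs: 26, 44, 62.
3rd diffs: 18, 18 (constant).
So b_j = 3j^3 - 5j^2 + j + 5.
Evaluating at j = 18 gives b_{18} = 15899.

15899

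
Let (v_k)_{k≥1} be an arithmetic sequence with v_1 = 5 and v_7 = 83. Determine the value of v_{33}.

421

Common difference d = (83 - 5) / (7 - 1) = 13.
v_k = 5 + (k - 1)·13.
v_{33} = 5 + 32·13 = 421.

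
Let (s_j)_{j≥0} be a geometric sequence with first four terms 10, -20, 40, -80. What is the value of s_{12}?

40960

Common ratio r = -2.
s_j = 10·(-2)^(j-0).
s_{12} = 10·(-2)^12 = 40960.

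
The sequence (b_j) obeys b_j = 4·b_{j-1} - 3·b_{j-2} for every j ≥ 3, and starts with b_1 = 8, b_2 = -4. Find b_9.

Applying the relation repeatedly:
b_3 = -40;  b_4 = -148;  b_5 = -472;  b_6 = -1444;  b_7 = -4360;  b_8 = -13108;  b_9 = -39352.
(Characteristic roots are 3 and 1.)

-39352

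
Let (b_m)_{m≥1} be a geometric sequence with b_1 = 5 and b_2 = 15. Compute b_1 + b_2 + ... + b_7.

Common ratio r = 3.
b_m = 5·3^(m-1).
S = 5·(3^7 - 1)/(3 - 1) = 5·(2187 - 1)/(2) = 5465.

5465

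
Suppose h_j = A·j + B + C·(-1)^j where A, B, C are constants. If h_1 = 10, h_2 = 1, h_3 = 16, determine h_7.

The three given values yield: A + B - C = 10; 2A + B + C = 1; 3A + B - C = 16.
Subtracting the first from the second: A + 2C = -9.
Subtracting the second from the third: A - 2C = 15.
Solving: C = -6, A = 3, then B = 1.
Hence h_7 = 3·7 + 1 + (-6)·(-1) = 28.

28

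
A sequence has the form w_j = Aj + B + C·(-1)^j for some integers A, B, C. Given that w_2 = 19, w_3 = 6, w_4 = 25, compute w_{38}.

127

At j = 2, 3, 4: 2A + B + C = 19; 3A + B - C = 6; 4A + B + C = 25.
Subtracting the first from the second: A - 2C = -13.
Subtracting the second from the third: A + 2C = 19.
Solving: C = 8, A = 3, then B = 5.
So w_j = 3·j + 5 + 8·(-1)^j; at j=38 this is 127.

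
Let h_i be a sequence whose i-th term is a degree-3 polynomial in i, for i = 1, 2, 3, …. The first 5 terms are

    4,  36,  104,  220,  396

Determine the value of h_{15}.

8096

1st diffs: 32, 68, 116, 176.
2nd diffs: 36, 48, 60.
3rd diffs: 12, 12 (constant).
Newton forward-difference form: h_i = 4 + 32·C(i-1,1) + 36·C(i-1,2) + 12·C(i-1,3).
At i = 15: i-1 = 14, so h_{15} = 4 + 448 + 3276 + 4368 = 8096.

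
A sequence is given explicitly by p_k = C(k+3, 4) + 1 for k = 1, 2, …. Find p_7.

211

C(10, 4) = 210, so p_7 = 211.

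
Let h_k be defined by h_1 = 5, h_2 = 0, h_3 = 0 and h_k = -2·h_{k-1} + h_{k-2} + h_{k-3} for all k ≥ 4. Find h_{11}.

-1415

Step forward from the initial values:
h_4 = 5  h_5 = -10  h_6 = 25  h_7 = -55  h_8 = 125  h_9 = -280  h_{10} = 630  h_{11} = -1415.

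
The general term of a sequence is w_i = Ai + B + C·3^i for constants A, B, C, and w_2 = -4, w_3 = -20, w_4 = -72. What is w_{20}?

-3486784360

The three given values yield: 2A + B + 9C = -4; 3A + B + 27C = -20; 4A + B + 81C = -72.
Subtracting the first from the second: A + 18C = -16.
Subtracting the second from the third: A + 54C = -52.
Solving: C = -1, A = 2, then B = 1.
Hence w_{20} = 2·20 + 1 + (-1)·3486784401 = -3486784360.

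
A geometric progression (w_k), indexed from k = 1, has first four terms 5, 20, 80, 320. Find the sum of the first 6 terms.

6825

Common ratio r = 4.
w_k = 5·4^(k-1).
S = 5·(4^6 - 1)/(4 - 1) = 5·(4096 - 1)/(3) = 6825.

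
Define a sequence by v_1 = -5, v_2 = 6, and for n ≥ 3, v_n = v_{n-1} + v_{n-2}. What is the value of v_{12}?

259

Compute successive terms:
v_3 = 1, v_4 = 7, v_5 = 8, v_6 = 15, v_7 = 23, v_8 = 38, v_9 = 61, v_{10} = 99, v_{11} = 160, v_{12} = 259.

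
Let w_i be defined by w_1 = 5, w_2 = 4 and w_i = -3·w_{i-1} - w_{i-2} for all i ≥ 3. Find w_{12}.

104669

w_3 = -17; w_4 = 47; w_5 = -124; w_6 = 325; w_7 = -851; w_8 = 2228; w_9 = -5833; w_{10} = 15271; w_{11} = -39980; w_{12} = 104669.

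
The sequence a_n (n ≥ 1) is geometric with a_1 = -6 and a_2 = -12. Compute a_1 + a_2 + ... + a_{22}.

-25165818

Common ratio r = 2.
a_n = (-6)·2^(n-1).
S = (-6)·(2^22 - 1)/(2 - 1) = (-6)·(4194304 - 1)/(1) = -25165818.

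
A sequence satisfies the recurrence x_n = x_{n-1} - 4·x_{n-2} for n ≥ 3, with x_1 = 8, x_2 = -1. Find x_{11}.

5167

x_3 = -33  x_4 = -29  x_5 = 103  x_6 = 219  x_7 = -193  x_8 = -1069  x_9 = -297  x_{10} = 3979  x_{11} = 5167.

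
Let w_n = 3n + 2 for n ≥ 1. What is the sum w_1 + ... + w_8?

Over n = 1..8: Σn = 36.
Total = (3)·36 + (2)·8 = 124.

124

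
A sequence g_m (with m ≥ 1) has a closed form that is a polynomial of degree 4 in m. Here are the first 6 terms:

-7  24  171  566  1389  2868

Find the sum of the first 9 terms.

1st diffs: 31, 147, 395, 823, 1479.
2nd diffs: 116, 248, 428, 656.
3rd diffs: 132, 180, 228.
4th diffs: 48, 48 (constant).
Newton forward-difference form: g_m = -7 + 31·C(m-1,1) + 116·C(m-1,2) + 132·C(m-1,3) + 48·C(m-1,4).
Continuing: 5279, 8946, 14241.
Summing m = 1..9 (9 terms) gives 33477.

33477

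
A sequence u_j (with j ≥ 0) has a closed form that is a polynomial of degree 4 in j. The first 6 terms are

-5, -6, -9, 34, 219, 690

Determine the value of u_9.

9994

1st diffs: -1, -3, 43, 185, 471.
2nd diffs: -2, 46, 142, 286.
3rd diffs: 48, 96, 144.
4th diffs: 48, 48 (constant).
Newton forward-difference form: u_j = -5 + (-1)·C(j,1) + (-2)·C(j,2) + 48·C(j,3) + 48·C(j,4).
At j = 9: j = 9, so u_9 = -5 - 9 - 72 + 4032 + 6048 = 9994.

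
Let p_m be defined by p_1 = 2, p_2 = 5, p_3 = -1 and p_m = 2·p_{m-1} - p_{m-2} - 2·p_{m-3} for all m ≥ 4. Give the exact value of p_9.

Applying the relation repeatedly:
p_4 = -11  p_5 = -31  p_6 = -49  p_7 = -45  p_8 = 21  p_9 = 185.

185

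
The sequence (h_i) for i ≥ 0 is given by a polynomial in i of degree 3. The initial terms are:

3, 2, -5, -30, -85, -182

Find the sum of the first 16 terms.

-25272

1st diffs: -1, -7, -25, -55, -97.
2nd diffs: -6, -18, -30, -42.
3rd diffs: -12, -12, -12 (constant).
So h_i = -2i^3 + 3i^2 - 2i + 3.
Continuing: …, -333, -550, -845, -1230, …, h_{15} = -6102.
Summing i = 0..15 (16 terms) gives -25272.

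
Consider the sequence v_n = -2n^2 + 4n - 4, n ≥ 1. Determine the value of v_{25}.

-1154

v_{25} = -2·25^2 + 4·25 - 4 = -1154.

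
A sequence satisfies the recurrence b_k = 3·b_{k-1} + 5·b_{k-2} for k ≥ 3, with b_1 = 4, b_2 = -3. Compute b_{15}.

Compute successive terms:
b_3 = 11;  b_4 = 18;  b_5 = 109;  …;  b_{12} = 2312853;  b_{13} = 9696964;  b_{14} = 40655157;  b_{15} = 170450291.

170450291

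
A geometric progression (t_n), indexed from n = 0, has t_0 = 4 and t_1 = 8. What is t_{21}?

8388608

Common ratio r = 2.
t_n = 4·2^(n-0).
t_{21} = 4·2^21 = 8388608.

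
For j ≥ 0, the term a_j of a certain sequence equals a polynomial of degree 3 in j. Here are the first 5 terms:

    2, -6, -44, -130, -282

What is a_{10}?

-3588

1st diffs: -8, -38, -86, -152.
2nd diffs: -30, -48, -66.
3rd diffs: -18, -18 (constant).
Newton forward-difference form: a_j = 2 + (-8)·C(j,1) + (-30)·C(j,2) + (-18)·C(j,3).
At j = 10: j = 10, so a_{10} = 2 - 80 - 1350 - 2160 = -3588.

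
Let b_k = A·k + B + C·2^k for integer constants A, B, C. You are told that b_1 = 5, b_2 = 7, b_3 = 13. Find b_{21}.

4194265

At k = 1, 2, 3: A + B + 2C = 5; 2A + B + 4C = 7; 3A + B + 8C = 13.
Subtracting the first from the second: A + 2C = 2.
Subtracting the second from the third: A + 4C = 6.
Solving: C = 2, A = -2, then B = 3.
So b_k = -2·k + 3 + 2·2^k; at k=21 this is 4194265.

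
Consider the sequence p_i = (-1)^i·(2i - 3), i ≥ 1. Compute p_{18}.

(-1)^18 = 1; 2i - 3 at i=18 is 33; so p_{18} = 33.

33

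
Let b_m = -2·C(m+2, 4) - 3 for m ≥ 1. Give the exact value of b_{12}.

-2005

C(14, 4) = 1001, so b_{12} = -2005.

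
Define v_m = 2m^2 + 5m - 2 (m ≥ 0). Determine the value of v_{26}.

1480

v_{26} = 2·26^2 + 5·26 - 2 = 1480.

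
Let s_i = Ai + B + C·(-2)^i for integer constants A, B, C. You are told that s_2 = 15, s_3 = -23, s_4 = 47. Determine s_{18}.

786403

The three given values yield: 2A + B + 4C = 15; 3A + B - 8C = -23; 4A + B + 16C = 47.
Subtracting the first from the second: A - 12C = -38.
Subtracting the second from the third: A + 24C = 70.
Solving: C = 3, A = -2, then B = 7.
So s_i = -2·i + 7 + 3·(-2)^i; at i=18 this is 786403.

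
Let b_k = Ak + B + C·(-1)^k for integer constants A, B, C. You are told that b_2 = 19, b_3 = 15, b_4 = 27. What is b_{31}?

The three given values yield: 2A + B + C = 19; 3A + B - C = 15; 4A + B + C = 27.
Subtracting the first from the second: A - 2C = -4.
Subtracting the second from the third: A + 2C = 12.
Solving: C = 4, A = 4, then B = 7.
Hence b_{31} = 4·31 + 7 + 4·(-1) = 127.

127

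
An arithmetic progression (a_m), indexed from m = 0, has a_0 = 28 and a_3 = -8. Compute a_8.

-68

Common difference d = (-8 - 28) / (3 - 0) = -12.
a_m = 28 + (m - 0)·(-12).
a_8 = 28 + 8·(-12) = -68.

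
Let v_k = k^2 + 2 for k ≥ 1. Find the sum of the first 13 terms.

845

Over k = 1..13: Σk = 91, Σk² = 819.
Total = (1)·819 + (2)·13 = 845.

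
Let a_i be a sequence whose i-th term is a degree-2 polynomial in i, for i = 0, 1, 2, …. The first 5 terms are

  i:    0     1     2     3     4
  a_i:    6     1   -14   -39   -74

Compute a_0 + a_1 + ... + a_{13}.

1st diffs: -5, -15, -25, -35.
2nd diffs: -10, -10, -10 (constant).
So a_i = -5i^2 + 6.
Continuing: …, -119, -174, -239, -314, …, a_{13} = -839.
Summing i = 0..13 (14 terms) gives -4011.

-4011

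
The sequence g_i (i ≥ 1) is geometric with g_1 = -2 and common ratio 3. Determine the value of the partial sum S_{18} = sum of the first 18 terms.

-387420488

g_i = (-2)·3^(i-1).
S = (-2)·(3^18 - 1)/(3 - 1) = (-2)·(387420489 - 1)/(2) = -387420488.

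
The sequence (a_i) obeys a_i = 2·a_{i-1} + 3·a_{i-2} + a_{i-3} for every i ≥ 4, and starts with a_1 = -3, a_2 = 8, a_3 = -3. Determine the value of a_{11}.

27239

Step forward from the initial values:
a_4 = 15;  a_5 = 29;  a_6 = 100;  a_7 = 302;  a_8 = 933;  a_9 = 2872;  a_{10} = 8845;  a_{11} = 27239.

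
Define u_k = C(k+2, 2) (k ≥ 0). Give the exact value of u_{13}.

C(15, 2) = 105, so u_{13} = 105.

105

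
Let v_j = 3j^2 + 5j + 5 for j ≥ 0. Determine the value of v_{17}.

v_{17} = 3·17^2 + 5·17 + 5 = 957.

957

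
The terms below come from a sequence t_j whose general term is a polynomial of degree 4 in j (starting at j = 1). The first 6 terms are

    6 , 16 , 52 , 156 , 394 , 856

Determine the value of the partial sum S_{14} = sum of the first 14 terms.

1st diffs: 10, 36, 104, 238, 462.
2nd diffs: 26, 68, 134, 224.
3rd diffs: 42, 66, 90.
4th diffs: 24, 24 (constant).
So t_j = j^4 - 3j^3 + 6j^2 - 2j + 4.
Continuing: …, 1656, 2932, 4846, 7584, …, t_{14} = 31336.
Summing j = 1..14 (14 terms) gives 100548.

100548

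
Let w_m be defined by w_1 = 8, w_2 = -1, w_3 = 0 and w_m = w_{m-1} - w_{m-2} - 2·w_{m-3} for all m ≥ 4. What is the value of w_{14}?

1169

Compute successive terms:
w_4 = -15  w_5 = -13  w_6 = 2  …  w_{11} = -297  w_{12} = -198  w_{13} = 377  w_{14} = 1169.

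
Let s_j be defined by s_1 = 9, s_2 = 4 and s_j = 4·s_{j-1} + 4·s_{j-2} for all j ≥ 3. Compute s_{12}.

Compute successive terms:
s_3 = 52;  s_4 = 224;  s_5 = 1104;  s_6 = 5312;  s_7 = 25664;  s_8 = 123904;  s_9 = 598272;  s_{10} = 2888704;  s_{11} = 13947904;  s_{12} = 67346432.

67346432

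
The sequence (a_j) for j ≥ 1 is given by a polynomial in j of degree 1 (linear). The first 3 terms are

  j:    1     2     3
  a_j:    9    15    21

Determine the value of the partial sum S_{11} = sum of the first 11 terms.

429

1st diffs: 6, 6 (constant).
So a_j = 6j + 3.
Continuing: …, 27, 33, 39, 45, …, a_{11} = 69.
Summing j = 1..11 (11 terms) gives 429.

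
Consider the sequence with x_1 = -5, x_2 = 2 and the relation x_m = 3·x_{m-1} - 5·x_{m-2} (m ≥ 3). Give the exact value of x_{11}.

23206

Compute successive terms:
x_3 = 31;  x_4 = 83;  x_5 = 94;  x_6 = -133;  x_7 = -869;  x_8 = -1942;  x_9 = -1481;  x_{10} = 5267;  x_{11} = 23206.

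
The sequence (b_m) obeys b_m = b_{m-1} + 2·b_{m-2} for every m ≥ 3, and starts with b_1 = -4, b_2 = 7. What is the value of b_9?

Step forward from the initial values:
b_3 = -1; b_4 = 13; b_5 = 11; b_6 = 37; b_7 = 59; b_8 = 133; b_9 = 251.
(Characteristic roots are 2 and -1.)

251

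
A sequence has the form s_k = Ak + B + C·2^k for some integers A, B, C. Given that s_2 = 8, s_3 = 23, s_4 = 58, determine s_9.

Plug in k = 2, 3, 4: 2A + B + 4C = 8; 3A + B + 8C = 23; 4A + B + 16C = 58.
Subtracting the first from the second: A + 4C = 15.
Subtracting the second from the third: A + 8C = 35.
Solving: C = 5, A = -5, then B = -2.
So s_k = -5·k + (-2) + 5·2^k; at k=9 this is 2513.

2513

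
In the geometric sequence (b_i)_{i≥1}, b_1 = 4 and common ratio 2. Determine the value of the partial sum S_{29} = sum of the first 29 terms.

2147483644

b_i = 4·2^(i-1).
S = 4·(2^29 - 1)/(2 - 1) = 4·(536870912 - 1)/(1) = 2147483644.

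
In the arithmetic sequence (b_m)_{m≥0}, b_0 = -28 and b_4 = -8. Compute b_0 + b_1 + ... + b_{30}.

1457

Common difference d = (-8 - (-28)) / (4 - 0) = 5.
b_m = -28 + (m - 0)·5.
b_{30} = 122; S = 31·(-28 + 122)/2 = 1457.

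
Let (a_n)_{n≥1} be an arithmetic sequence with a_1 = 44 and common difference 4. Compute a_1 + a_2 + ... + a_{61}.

10004

a_n = 44 + (n - 1)·4.
a_{61} = 284; S = 61·(44 + 284)/2 = 10004.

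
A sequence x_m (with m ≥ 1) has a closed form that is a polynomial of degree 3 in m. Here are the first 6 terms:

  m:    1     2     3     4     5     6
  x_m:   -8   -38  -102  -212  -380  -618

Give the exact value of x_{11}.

-3278

1st diffs: -30, -64, -110, -168, -238.
2nd diffs: -34, -46, -58, -70.
3rd diffs: -12, -12, -12 (constant).
Newton forward-difference form: x_m = -8 + (-30)·C(m-1,1) + (-34)·C(m-1,2) + (-12)·C(m-1,3).
At m = 11: m-1 = 10, so x_{11} = -8 - 300 - 1530 - 1440 = -3278.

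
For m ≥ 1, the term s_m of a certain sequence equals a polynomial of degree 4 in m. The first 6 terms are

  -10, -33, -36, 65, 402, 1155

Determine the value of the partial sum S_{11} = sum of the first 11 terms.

51821

1st diffs: -23, -3, 101, 337, 753.
2nd diffs: 20, 104, 236, 416.
3rd diffs: 84, 132, 180.
4th diffs: 48, 48 (constant).
Newton forward-difference form: s_m = -10 + (-23)·C(m-1,1) + 20·C(m-1,2) + 84·C(m-1,3) + 48·C(m-1,4).
Continuing: …, 2552, 4869, 8430, 13607, …, s_{11} = 20820.
Summing m = 1..11 (11 terms) gives 51821.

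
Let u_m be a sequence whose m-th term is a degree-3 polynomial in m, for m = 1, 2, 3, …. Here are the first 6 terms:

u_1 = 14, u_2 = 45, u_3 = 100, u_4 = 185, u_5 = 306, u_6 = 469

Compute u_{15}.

4816

1st diffs: 31, 55, 85, 121, 163.
2nd diffs: 24, 30, 36, 42.
3rd diffs: 6, 6, 6 (constant).
So u_m = m^3 + 6m^2 + 6m + 1.
Evaluating at m = 15 gives u_{15} = 4816.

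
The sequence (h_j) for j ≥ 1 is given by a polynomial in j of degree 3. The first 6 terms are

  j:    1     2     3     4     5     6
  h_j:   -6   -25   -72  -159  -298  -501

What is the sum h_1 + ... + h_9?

-4602

1st diffs: -19, -47, -87, -139, -203.
2nd diffs: -28, -40, -52, -64.
3rd diffs: -12, -12, -12 (constant).
Newton forward-difference form: h_j = -6 + (-19)·C(j-1,1) + (-28)·C(j-1,2) + (-12)·C(j-1,3).
Continuing: -780, -1147, -1614.
Summing j = 1..9 (9 terms) gives -4602.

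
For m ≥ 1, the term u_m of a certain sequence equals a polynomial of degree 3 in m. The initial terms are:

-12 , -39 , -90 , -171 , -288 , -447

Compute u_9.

1st diffs: -27, -51, -81, -117, -159.
2nd diffs: -24, -30, -36, -42.
3rd diffs: -6, -6, -6 (constant).
Newton forward-difference form: u_m = -12 + (-27)·C(m-1,1) + (-24)·C(m-1,2) + (-6)·C(m-1,3).
At m = 9: m-1 = 8, so u_9 = -12 - 216 - 672 - 336 = -1236.

-1236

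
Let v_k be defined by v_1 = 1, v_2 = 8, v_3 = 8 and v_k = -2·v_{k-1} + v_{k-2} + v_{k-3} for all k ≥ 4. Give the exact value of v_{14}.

v_4 = -7  v_5 = 30  v_6 = -59  …  v_{11} = 3549  v_{12} = -7972  v_{13} = 17915  v_{14} = -40253.

-40253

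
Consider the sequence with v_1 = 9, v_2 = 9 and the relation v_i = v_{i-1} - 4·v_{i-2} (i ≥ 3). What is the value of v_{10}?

2745

Applying the relation repeatedly:
v_3 = -27; v_4 = -63; v_5 = 45; v_6 = 297; v_7 = 117; v_8 = -1071; v_9 = -1539; v_{10} = 2745.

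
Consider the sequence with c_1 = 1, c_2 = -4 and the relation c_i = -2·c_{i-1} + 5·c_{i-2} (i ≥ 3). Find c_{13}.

3157237

c_3 = 13; c_4 = -46; c_5 = 157; …; c_{10} = -76924; c_{11} = 265333; c_{12} = -915286; c_{13} = 3157237.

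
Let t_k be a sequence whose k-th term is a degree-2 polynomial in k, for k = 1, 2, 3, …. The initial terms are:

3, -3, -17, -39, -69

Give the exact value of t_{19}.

1st diffs: -6, -14, -22, -30.
2nd diffs: -8, -8, -8 (constant).
So t_k = -4k^2 + 6k + 1.
Evaluating at k = 19 gives t_{19} = -1329.

-1329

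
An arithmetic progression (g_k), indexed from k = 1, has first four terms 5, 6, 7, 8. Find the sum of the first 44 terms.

1166

Common difference d = 1.
g_k = 5 + (k - 1)·1.
g_{44} = 48; S = 44·(5 + 48)/2 = 1166.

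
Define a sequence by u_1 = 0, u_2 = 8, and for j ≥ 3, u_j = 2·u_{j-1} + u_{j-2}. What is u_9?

3264

u_3 = 16  u_4 = 40  u_5 = 96  u_6 = 232  u_7 = 560  u_8 = 1352  u_9 = 3264.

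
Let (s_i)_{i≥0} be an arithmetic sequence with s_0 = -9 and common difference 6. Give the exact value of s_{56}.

s_i = -9 + (i - 0)·6.
s_{56} = -9 + 56·6 = 327.

327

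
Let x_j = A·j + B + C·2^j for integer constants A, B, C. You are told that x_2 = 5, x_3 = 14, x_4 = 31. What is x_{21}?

4194320

Write the equations: 2A + B + 4C = 5; 3A + B + 8C = 14; 4A + B + 16C = 31.
Subtracting the first from the second: A + 4C = 9.
Subtracting the second from the third: A + 8C = 17.
Solving: C = 2, A = 1, then B = -5.
Hence x_{21} = 1·21 + (-5) + 2·2097152 = 4194320.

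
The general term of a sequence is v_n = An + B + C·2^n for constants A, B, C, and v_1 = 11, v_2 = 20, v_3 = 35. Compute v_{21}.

At n = 1, 2, 3: A + B + 2C = 11; 2A + B + 4C = 20; 3A + B + 8C = 35.
Subtracting the first from the second: A + 2C = 9.
Subtracting the second from the third: A + 4C = 15.
Solving: C = 3, A = 3, then B = 2.
So v_n = 3·n + 2 + 3·2^n; at n=21 this is 6291521.

6291521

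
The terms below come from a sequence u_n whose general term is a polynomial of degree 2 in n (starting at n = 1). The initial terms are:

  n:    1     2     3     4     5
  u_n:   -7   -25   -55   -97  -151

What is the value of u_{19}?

1st diffs: -18, -30, -42, -54.
2nd diffs: -12, -12, -12 (constant).
Newton forward-difference form: u_n = -7 + (-18)·C(n-1,1) + (-12)·C(n-1,2).
At n = 19: n-1 = 18, so u_{19} = -7 - 324 - 1836 = -2167.

-2167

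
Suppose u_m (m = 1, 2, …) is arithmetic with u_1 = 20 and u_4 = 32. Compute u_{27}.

Common difference d = (32 - 20) / (4 - 1) = 4.
u_m = 20 + (m - 1)·4.
u_{27} = 20 + 26·4 = 124.

124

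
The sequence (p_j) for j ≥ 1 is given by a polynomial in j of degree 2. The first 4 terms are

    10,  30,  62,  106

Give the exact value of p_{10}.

1st diffs: 20, 32, 44.
2nd diffs: 12, 12 (constant).
Newton forward-difference form: p_j = 10 + 20·C(j-1,1) + 12·C(j-1,2).
At j = 10: j-1 = 9, so p_{10} = 10 + 180 + 432 = 622.

622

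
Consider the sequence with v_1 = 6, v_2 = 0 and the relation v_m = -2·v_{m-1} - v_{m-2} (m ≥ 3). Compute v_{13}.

-66

Step forward from the initial values:
v_3 = -6  v_4 = 12  v_5 = -18  …  v_{10} = 48  v_{11} = -54  v_{12} = 60  v_{13} = -66.
(Characteristic roots are -1 and -1.)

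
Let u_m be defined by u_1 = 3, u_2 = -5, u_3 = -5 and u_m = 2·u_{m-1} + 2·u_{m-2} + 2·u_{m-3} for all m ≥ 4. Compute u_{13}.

Applying the relation repeatedly:
u_4 = -14  u_5 = -48  u_6 = -134  u_7 = -392  u_8 = -1148  u_9 = -3348  u_{10} = -9776  u_{11} = -28544  u_{12} = -83336  u_{13} = -243312.

-243312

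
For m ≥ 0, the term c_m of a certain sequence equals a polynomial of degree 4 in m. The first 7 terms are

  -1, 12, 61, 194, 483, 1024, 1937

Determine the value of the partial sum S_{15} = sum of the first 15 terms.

155322

1st diffs: 13, 49, 133, 289, 541, 913.
2nd diffs: 36, 84, 156, 252, 372.
3rd diffs: 48, 72, 96, 120.
4th diffs: 24, 24, 24 (constant).
Newton forward-difference form: c_m = -1 + 13·C(m,1) + 36·C(m,2) + 48·C(m,3) + 24·C(m,4).
Continuing: …, 3366, 5479, 8468, 12549, …, c_{14} = 44953.
Summing m = 0..14 (15 terms) gives 155322.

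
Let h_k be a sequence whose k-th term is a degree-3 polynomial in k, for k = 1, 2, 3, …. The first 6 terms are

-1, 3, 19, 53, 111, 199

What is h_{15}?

3331

1st diffs: 4, 16, 34, 58, 88.
2nd diffs: 12, 18, 24, 30.
3rd diffs: 6, 6, 6 (constant).
Newton forward-difference form: h_k = -1 + 4·C(k-1,1) + 12·C(k-1,2) + 6·C(k-1,3).
At k = 15: k-1 = 14, so h_{15} = -1 + 56 + 1092 + 2184 = 3331.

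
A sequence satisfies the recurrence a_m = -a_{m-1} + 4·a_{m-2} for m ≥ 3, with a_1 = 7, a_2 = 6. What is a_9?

a_3 = 22; a_4 = 2; a_5 = 86; a_6 = -78; a_7 = 422; a_8 = -734; a_9 = 2422.

2422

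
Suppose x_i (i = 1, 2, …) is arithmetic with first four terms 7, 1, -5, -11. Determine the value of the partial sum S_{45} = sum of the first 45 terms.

Common difference d = -6.
x_i = 7 + (i - 1)·(-6).
x_{45} = -257; S = 45·(7 + (-257))/2 = -5625.

-5625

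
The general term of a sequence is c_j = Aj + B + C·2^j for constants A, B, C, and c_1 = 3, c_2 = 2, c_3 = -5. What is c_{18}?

Write the equations: A + B + 2C = 3; 2A + B + 4C = 2; 3A + B + 8C = -5.
Subtracting the first from the second: A + 2C = -1.
Subtracting the second from the third: A + 4C = -7.
Solving: C = -3, A = 5, then B = 4.
So c_j = 5·j + 4 + (-3)·2^j; at j=18 this is -786338.

-786338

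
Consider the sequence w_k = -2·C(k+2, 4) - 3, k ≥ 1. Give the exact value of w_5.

-73

C(7, 4) = 35, so w_5 = -73.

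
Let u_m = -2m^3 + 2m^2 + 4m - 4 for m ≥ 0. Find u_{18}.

-10948

u_{18} = -2·18^3 + 2·18^2 + 4·18 - 4 = -10948.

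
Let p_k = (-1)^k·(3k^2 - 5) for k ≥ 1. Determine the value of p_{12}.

427

(-1)^12 = 1; 3k^2 - 5 at k=12 is 427; so p_{12} = 427.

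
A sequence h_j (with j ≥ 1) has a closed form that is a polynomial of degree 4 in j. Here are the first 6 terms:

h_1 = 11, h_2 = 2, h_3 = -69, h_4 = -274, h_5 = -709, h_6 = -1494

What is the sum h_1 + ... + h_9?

-17529

1st diffs: -9, -71, -205, -435, -785.
2nd diffs: -62, -134, -230, -350.
3rd diffs: -72, -96, -120.
4th diffs: -24, -24 (constant).
So h_j = -j^4 - 2j^3 + 6j^2 + 2j + 6.
Continuing: -2773, -4714, -7509.
Summing j = 1..9 (9 terms) gives -17529.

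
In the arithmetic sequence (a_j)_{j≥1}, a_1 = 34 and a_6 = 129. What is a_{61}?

1174

Common difference d = (129 - 34) / (6 - 1) = 19.
a_j = 34 + (j - 1)·19.
a_{61} = 34 + 60·19 = 1174.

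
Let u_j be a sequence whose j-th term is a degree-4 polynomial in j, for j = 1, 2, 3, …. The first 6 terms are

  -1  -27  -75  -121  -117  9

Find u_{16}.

40979

1st diffs: -26, -48, -46, 4, 126.
2nd diffs: -22, 2, 50, 122.
3rd diffs: 24, 48, 72.
4th diffs: 24, 24 (constant).
Newton forward-difference form: u_j = -1 + (-26)·C(j-1,1) + (-22)·C(j-1,2) + 24·C(j-1,3) + 24·C(j-1,4).
At j = 16: j-1 = 15, so u_{16} = -1 - 390 - 2310 + 10920 + 32760 = 40979.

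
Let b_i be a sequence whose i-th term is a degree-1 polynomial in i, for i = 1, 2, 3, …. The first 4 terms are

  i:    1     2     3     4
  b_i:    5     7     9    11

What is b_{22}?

1st diffs: 2, 2, 2 (constant).
So b_i = 2i + 3.
Evaluating at i = 22 gives b_{22} = 47.

47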